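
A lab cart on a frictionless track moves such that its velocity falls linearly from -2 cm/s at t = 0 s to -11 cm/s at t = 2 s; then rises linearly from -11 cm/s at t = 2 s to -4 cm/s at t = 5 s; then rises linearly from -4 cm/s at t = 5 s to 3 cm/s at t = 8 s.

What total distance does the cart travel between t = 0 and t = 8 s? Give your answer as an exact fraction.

Total distance travelled is ∫|v| dt — sum the magnitudes of each area piece.
0–2 s: |½(-2 + -11)(2)| = 13 cm
2–5 s: |½(-11 + -4)(3)| = 22.5 cm
5–8 s: v = 0 at t = 47/7 s; triangle areas 24/7 + 27/14 = 75/14 cm
Total distance = 286/7 cm

286/7 cm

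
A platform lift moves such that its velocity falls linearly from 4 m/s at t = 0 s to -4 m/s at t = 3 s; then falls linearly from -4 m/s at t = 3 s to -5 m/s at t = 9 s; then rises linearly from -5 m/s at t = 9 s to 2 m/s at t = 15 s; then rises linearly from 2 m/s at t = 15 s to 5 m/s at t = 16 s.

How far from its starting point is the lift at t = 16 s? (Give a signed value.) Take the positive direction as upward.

-32.5 m

Displacement is the signed area under the v-t curve.
0–3 s: ½(4 + -4)(3) = 0 m
3–9 s: ½(-4 + -5)(6) = -27 m
9–15 s: ½(-5 + 2)(6) = -9 m
15–16 s: ½(2 + 5)(1) = 3.5 m
Net displacement = -32.5 m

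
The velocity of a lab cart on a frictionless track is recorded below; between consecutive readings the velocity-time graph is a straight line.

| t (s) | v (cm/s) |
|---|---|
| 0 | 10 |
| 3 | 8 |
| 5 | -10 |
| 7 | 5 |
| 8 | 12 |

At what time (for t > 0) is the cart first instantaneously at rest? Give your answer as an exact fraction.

t = 35/9 s

v changes sign on 3–5 s (from 8 to -10); the graph is linear there, so v = 0 at t = 3 + (-8)·(5 − 3)/(-10 − 8) = 35/9 s.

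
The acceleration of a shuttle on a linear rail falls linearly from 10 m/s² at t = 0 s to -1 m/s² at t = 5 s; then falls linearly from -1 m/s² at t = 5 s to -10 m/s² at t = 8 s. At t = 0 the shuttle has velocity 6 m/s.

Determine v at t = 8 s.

12 m/s

Δv equals the area under the a-t graph; then v = v₀ + Δv.
0–5 s: ½(10 + -1)(5) = 22.5 m/s
5–8 s: ½(-1 + -10)(3) = -16.5 m/s
Δv = 6 m/s, so v(8) = 6 + (6) = 12 m/s.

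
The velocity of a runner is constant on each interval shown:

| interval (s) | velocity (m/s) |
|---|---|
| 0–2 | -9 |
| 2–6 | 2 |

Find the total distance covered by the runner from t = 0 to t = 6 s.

Distance (not displacement) is the total path length: add the absolute areas under v-t.
0–2 s: |-9| × 2 = 18 m
2–6 s: |2| × 4 = 8 m
Total distance = 26 m

26 m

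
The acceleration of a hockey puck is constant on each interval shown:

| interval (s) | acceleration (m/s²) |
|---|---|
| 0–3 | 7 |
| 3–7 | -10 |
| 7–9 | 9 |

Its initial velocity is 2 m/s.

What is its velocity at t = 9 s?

1 m/s

Δv equals the area under the a-t graph; then v = v₀ + Δv.
0–3 s: 7 × 3 = 21 m/s
3–7 s: -10 × 4 = -40 m/s
7–9 s: 9 × 2 = 18 m/s
Δv = -1 m/s, so v(9) = 2 + (-1) = 1 m/s.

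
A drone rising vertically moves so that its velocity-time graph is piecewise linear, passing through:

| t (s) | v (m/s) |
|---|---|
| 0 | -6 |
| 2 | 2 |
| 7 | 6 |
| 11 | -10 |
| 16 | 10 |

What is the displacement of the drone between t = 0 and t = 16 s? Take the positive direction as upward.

8 m

Displacement is the signed area under the v-t curve.
0–2 s: ½(-6 + 2)(2) = -4 m
2–7 s: ½(2 + 6)(5) = 20 m
7–11 s: ½(6 + -10)(4) = -8 m
11–16 s: ½(-10 + 10)(5) = 0 m
Net displacement = 8 m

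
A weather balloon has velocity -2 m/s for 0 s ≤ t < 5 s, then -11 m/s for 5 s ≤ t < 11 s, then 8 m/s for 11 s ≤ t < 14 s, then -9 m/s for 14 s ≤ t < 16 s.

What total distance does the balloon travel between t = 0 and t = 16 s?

Distance (not displacement) is the total path length: add the absolute areas under v-t.
0–5 s: |-2| × 5 = 10 m
5–11 s: |-11| × 6 = 66 m
11–14 s: |8| × 3 = 24 m
14–16 s: |-9| × 2 = 18 m
Total distance = 118 m

118 m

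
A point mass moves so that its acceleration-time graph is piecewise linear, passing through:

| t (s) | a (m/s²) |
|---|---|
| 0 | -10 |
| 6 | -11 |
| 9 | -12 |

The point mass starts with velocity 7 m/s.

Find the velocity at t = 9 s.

Δv equals the area under the a-t graph; then v = v₀ + Δv.
0–6 s: ½(-10 + -11)(6) = -63 m/s
6–9 s: ½(-11 + -12)(3) = -34.5 m/s
Δv = -97.5 m/s, so v(9) = 7 + (-97.5) = -90.5 m/s.

-90.5 m/s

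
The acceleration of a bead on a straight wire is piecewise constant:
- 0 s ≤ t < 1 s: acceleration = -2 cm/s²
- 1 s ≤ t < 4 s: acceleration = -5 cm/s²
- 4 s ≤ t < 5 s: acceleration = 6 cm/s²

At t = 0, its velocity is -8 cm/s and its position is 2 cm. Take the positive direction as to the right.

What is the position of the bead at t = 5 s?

On each constant-a segment, Δv = aΔt and Δx = v₀Δt + ½aΔt²; chain segment to segment.
0–1 s: v starts -8 cm/s; Δx = -8·1 + ½·-2·1² = -9 cm; v ends -10 cm/s.
1–4 s: v starts -10 cm/s; Δx = -10·3 + ½·-5·3² = -52.5 cm; v ends -25 cm/s.
4–5 s: v starts -25 cm/s; Δx = -25·1 + ½·6·1² = -22 cm; v ends -19 cm/s.
x(5) = 2 + Σ Δx = -81.5 cm.

-81.5 cm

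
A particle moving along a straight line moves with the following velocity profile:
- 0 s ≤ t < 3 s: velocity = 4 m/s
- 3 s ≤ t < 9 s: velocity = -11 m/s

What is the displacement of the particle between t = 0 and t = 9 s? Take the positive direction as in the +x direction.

Displacement is the signed area under the v-t curve.
0–3 s: 4 × 3 = 12 m
3–9 s: -11 × 6 = -66 m
Net displacement = -54 m

-54 m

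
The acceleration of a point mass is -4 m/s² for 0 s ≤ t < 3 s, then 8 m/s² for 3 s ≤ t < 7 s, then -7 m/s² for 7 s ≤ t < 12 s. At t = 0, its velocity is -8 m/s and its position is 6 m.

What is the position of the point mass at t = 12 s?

On each constant-a segment, Δv = aΔt and Δx = v₀Δt + ½aΔt²; chain segment to segment.
0–3 s: v starts -8 m/s; Δx = -8·3 + ½·-4·3² = -42 m; v ends -20 m/s.
3–7 s: v starts -20 m/s; Δx = -20·4 + ½·8·4² = -16 m; v ends 12 m/s.
7–12 s: v starts 12 m/s; Δx = 12·5 + ½·-7·5² = -27.5 m; v ends -23 m/s.
x(12) = 6 + Σ Δx = -79.5 m.

-79.5 m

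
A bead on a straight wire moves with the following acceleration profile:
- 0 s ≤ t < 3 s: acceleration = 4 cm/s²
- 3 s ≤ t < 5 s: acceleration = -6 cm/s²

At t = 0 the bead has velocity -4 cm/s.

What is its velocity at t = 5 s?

-4 cm/s

Δv equals the area under the a-t graph; then v = v₀ + Δv.
0–3 s: 4 × 3 = 12 cm/s
3–5 s: -6 × 2 = -12 cm/s
Δv = 0 cm/s, so v(5) = -4 + (0) = -4 cm/s.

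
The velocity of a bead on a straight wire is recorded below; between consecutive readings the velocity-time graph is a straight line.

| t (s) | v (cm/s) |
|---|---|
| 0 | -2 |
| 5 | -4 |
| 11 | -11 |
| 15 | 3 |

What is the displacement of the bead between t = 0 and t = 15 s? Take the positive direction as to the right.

Net displacement equals the area under the velocity-time graph (areas below the axis count negative).
0–5 s: ½(-2 + -4)(5) = -15 cm
5–11 s: ½(-4 + -11)(6) = -45 cm
11–15 s: ½(-11 + 3)(4) = -16 cm
Net displacement = -76 cm

-76 cm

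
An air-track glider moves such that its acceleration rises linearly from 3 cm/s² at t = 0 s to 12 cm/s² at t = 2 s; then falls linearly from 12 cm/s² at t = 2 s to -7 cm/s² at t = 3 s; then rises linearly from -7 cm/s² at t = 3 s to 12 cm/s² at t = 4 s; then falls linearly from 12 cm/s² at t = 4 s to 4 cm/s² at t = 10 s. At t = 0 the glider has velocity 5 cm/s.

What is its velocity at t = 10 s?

73 cm/s

Δv equals the area under the a-t graph; then v = v₀ + Δv.
0–2 s: ½(3 + 12)(2) = 15 cm/s
2–3 s: ½(12 + -7)(1) = 2.5 cm/s
3–4 s: ½(-7 + 12)(1) = 2.5 cm/s
4–10 s: ½(12 + 4)(6) = 48 cm/s
Δv = 68 cm/s, so v(10) = 5 + (68) = 73 cm/s.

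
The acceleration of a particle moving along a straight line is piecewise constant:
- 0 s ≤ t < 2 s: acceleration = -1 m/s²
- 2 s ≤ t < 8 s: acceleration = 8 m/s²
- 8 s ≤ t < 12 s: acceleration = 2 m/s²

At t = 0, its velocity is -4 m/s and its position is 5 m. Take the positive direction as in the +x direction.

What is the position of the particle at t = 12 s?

On each constant-a segment, Δv = aΔt and Δx = v₀Δt + ½aΔt²; chain segment to segment.
0–2 s: v starts -4 m/s; Δx = -4·2 + ½·-1·2² = -10 m; v ends -6 m/s.
2–8 s: v starts -6 m/s; Δx = -6·6 + ½·8·6² = 108 m; v ends 42 m/s.
8–12 s: v starts 42 m/s; Δx = 42·4 + ½·2·4² = 184 m; v ends 50 m/s.
x(12) = 5 + Σ Δx = 287 m.

287 m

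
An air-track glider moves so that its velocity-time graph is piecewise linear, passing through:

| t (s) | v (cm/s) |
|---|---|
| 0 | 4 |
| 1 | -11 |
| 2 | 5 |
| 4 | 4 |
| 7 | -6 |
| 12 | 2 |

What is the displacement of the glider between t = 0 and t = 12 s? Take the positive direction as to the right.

Net displacement equals the area under the velocity-time graph (areas below the axis count negative).
0–1 s: ½(4 + -11)(1) = -3.5 cm
1–2 s: ½(-11 + 5)(1) = -3 cm
2–4 s: ½(5 + 4)(2) = 9 cm
4–7 s: ½(4 + -6)(3) = -3 cm
7–12 s: ½(-6 + 2)(5) = -10 cm
Net displacement = -10.5 cm

-10.5 cm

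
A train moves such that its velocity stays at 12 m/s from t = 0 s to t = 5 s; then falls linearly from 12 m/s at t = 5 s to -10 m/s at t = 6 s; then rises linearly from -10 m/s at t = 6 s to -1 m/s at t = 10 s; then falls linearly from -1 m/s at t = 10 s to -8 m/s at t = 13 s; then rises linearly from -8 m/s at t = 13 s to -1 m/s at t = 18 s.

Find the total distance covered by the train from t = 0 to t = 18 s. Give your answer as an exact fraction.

Distance (not displacement) is the total path length: add the absolute areas under v-t.
0–5 s: |12| × 5 = 60 m
5–6 s: v = 0 at t = 61/11 s; triangle areas 36/11 + 25/11 = 61/11 m
6–10 s: |½(-10 + -1)(4)| = 22 m
10–13 s: |½(-1 + -8)(3)| = 13.5 m
13–18 s: |½(-8 + -1)(5)| = 22.5 m
Total distance = 1359/11 m

1359/11 m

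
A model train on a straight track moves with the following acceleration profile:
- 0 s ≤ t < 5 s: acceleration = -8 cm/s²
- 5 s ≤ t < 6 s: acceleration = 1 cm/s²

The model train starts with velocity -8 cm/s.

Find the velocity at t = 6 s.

Δv equals the area under the a-t graph; then v = v₀ + Δv.
0–5 s: -8 × 5 = -40 cm/s
5–6 s: 1 × 1 = 1 cm/s
Δv = -39 cm/s, so v(6) = -8 + (-39) = -47 cm/s.

-47 cm/s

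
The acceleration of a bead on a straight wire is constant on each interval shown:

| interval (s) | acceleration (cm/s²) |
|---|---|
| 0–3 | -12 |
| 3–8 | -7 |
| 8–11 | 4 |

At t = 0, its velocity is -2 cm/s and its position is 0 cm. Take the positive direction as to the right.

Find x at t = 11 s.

On each constant-a segment, Δv = aΔt and Δx = v₀Δt + ½aΔt²; chain segment to segment.
0–3 s: v starts -2 cm/s; Δx = -2·3 + ½·-12·3² = -60 cm; v ends -38 cm/s.
3–8 s: v starts -38 cm/s; Δx = -38·5 + ½·-7·5² = -277.5 cm; v ends -73 cm/s.
8–11 s: v starts -73 cm/s; Δx = -73·3 + ½·4·3² = -201 cm; v ends -61 cm/s.
x(11) = 0 + Σ Δx = -538.5 cm.

-538.5 cm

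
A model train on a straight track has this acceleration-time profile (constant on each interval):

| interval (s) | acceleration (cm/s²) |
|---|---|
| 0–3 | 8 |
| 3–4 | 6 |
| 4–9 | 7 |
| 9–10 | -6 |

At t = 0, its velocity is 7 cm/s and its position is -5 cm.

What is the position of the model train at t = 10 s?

On each constant-a segment, Δv = aΔt and Δx = v₀Δt + ½aΔt²; chain segment to segment.
0–3 s: v starts 7 cm/s; Δx = 7·3 + ½·8·3² = 57 cm; v ends 31 cm/s.
3–4 s: v starts 31 cm/s; Δx = 31·1 + ½·6·1² = 34 cm; v ends 37 cm/s.
4–9 s: v starts 37 cm/s; Δx = 37·5 + ½·7·5² = 272.5 cm; v ends 72 cm/s.
9–10 s: v starts 72 cm/s; Δx = 72·1 + ½·-6·1² = 69 cm; v ends 66 cm/s.
x(10) = -5 + Σ Δx = 427.5 cm.

427.5 cm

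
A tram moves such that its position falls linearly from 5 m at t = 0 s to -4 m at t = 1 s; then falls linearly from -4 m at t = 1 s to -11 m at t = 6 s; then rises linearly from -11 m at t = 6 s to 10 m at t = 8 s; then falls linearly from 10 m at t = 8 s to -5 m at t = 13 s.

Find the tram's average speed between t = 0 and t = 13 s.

Average speed = (total path length)/(elapsed time); on a piecewise-linear x-t graph the path length is Σ|Δx|.
0–1 s: |Δx| = |-4 − 5| = 9 m
1–6 s: |Δx| = |-11 − -4| = 7 m
6–8 s: |Δx| = |10 − -11| = 21 m
8–13 s: |Δx| = |-5 − 10| = 15 m
Total path = 52 m; average speed = 52/13 = 4 m/s.

4 m/s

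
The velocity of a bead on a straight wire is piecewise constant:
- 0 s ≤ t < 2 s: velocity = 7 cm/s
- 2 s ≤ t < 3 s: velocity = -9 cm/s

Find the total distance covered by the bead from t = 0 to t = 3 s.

Total distance travelled is ∫|v| dt — sum the magnitudes of each area piece.
0–2 s: |7| × 2 = 14 cm
2–3 s: |-9| × 1 = 9 cm
Total distance = 23 cm

23 cm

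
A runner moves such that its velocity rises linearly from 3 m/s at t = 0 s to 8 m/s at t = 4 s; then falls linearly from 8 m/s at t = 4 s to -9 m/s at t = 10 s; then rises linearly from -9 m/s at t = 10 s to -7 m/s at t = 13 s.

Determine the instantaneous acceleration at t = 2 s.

1.25 m/s²

Acceleration is the slope of the v-t graph on 0–4 s: (8 − 3)/(4 − 0) = 1.25 m/s².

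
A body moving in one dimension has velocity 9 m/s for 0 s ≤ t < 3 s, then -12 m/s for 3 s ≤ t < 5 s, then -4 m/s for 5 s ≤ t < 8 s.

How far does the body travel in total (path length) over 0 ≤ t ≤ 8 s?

Distance (not displacement) is the total path length: add the absolute areas under v-t.
0–3 s: |9| × 3 = 27 m
3–5 s: |-12| × 2 = 24 m
5–8 s: |-4| × 3 = 12 m
Total distance = 63 m

63 m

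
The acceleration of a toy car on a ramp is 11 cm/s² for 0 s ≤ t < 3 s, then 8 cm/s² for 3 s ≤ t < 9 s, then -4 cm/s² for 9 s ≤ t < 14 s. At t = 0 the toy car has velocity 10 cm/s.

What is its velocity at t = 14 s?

71 cm/s

Δv equals the area under the a-t graph; then v = v₀ + Δv.
0–3 s: 11 × 3 = 33 cm/s
3–9 s: 8 × 6 = 48 cm/s
9–14 s: -4 × 5 = -20 cm/s
Δv = 61 cm/s, so v(14) = 10 + (61) = 71 cm/s.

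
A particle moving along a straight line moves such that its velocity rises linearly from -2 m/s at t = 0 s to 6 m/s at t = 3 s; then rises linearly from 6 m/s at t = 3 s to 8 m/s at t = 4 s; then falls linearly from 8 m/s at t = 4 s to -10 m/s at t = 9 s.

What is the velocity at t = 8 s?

On 4–9 s the graph is linear from 8 to -10 m/s: v(8) = 8 + (-10 − 8)·(8 − 4)/(9 − 4) = -6.4 m/s.

-6.4 m/s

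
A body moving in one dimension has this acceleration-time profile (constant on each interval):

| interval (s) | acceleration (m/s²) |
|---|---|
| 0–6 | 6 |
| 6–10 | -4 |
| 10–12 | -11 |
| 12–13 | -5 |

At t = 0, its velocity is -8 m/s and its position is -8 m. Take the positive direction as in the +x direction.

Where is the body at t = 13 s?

On each constant-a segment, Δv = aΔt and Δx = v₀Δt + ½aΔt²; chain segment to segment.
0–6 s: v starts -8 m/s; Δx = -8·6 + ½·6·6² = 60 m; v ends 28 m/s.
6–10 s: v starts 28 m/s; Δx = 28·4 + ½·-4·4² = 80 m; v ends 12 m/s.
10–12 s: v starts 12 m/s; Δx = 12·2 + ½·-11·2² = 2 m; v ends -10 m/s.
12–13 s: v starts -10 m/s; Δx = -10·1 + ½·-5·1² = -12.5 m; v ends -15 m/s.
x(13) = -8 + Σ Δx = 121.5 m.

121.5 m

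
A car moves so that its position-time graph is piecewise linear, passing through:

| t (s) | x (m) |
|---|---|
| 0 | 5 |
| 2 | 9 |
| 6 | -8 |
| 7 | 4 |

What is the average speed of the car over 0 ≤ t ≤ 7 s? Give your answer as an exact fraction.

33/7 m/s

Average speed = (total path length)/(elapsed time); on a piecewise-linear x-t graph the path length is Σ|Δx|.
0–2 s: |Δx| = |9 − 5| = 4 m
2–6 s: |Δx| = |-8 − 9| = 17 m
6–7 s: |Δx| = |4 − -8| = 12 m
Total path = 33 m; average speed = 33/7 = 33/7 m/s.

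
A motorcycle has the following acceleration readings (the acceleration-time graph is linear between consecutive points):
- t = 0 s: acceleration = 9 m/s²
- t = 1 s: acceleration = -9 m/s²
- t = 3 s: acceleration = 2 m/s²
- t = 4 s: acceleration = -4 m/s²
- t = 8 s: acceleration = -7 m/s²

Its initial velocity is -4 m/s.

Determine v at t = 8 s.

Δv equals the area under the a-t graph; then v = v₀ + Δv.
0–1 s: ½(9 + -9)(1) = 0 m/s
1–3 s: ½(-9 + 2)(2) = -7 m/s
3–4 s: ½(2 + -4)(1) = -1 m/s
4–8 s: ½(-4 + -7)(4) = -22 m/s
Δv = -30 m/s, so v(8) = -4 + (-30) = -34 m/s.

-34 m/s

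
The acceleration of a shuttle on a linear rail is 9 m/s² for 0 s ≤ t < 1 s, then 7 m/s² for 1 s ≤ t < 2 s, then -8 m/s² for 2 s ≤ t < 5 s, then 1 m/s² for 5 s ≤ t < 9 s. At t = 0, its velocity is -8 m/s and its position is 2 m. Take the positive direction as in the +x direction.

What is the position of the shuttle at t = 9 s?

On each constant-a segment, Δv = aΔt and Δx = v₀Δt + ½aΔt²; chain segment to segment.
0–1 s: v starts -8 m/s; Δx = -8·1 + ½·9·1² = -3.5 m; v ends 1 m/s.
1–2 s: v starts 1 m/s; Δx = 1·1 + ½·7·1² = 4.5 m; v ends 8 m/s.
2–5 s: v starts 8 m/s; Δx = 8·3 + ½·-8·3² = -12 m; v ends -16 m/s.
5–9 s: v starts -16 m/s; Δx = -16·4 + ½·1·4² = -56 m; v ends -12 m/s.
x(9) = 2 + Σ Δx = -65 m.

-65 m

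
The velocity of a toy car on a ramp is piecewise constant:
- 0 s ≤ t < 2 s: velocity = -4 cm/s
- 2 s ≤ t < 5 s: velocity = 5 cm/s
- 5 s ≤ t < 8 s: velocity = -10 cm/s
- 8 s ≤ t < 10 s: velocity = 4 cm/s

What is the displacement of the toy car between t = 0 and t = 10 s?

-15 cm

Displacement is the signed area under the v-t curve.
0–2 s: -4 × 2 = -8 cm
2–5 s: 5 × 3 = 15 cm
5–8 s: -10 × 3 = -30 cm
8–10 s: 4 × 2 = 8 cm
Net displacement = -15 cm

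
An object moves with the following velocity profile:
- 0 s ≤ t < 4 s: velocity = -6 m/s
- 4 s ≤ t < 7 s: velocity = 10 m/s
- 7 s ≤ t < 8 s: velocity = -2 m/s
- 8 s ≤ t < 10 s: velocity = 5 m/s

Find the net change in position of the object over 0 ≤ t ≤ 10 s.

Net displacement equals the area under the velocity-time graph (areas below the axis count negative).
0–4 s: -6 × 4 = -24 m
4–7 s: 10 × 3 = 30 m
7–8 s: -2 × 1 = -2 m
8–10 s: 5 × 2 = 10 m
Net displacement = 14 m

14 m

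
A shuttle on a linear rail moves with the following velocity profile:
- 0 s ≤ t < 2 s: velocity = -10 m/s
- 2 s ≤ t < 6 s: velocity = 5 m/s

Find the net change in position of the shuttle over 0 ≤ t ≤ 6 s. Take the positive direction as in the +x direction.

Displacement is the signed area under the v-t curve.
0–2 s: -10 × 2 = -20 m
2–6 s: 5 × 4 = 20 m
Net displacement = 0 m

0 m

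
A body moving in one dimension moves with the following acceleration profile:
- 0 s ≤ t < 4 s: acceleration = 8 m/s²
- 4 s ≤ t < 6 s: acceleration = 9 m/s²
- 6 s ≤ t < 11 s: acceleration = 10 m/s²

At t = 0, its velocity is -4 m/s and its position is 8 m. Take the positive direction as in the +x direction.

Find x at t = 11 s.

On each constant-a segment, Δv = aΔt and Δx = v₀Δt + ½aΔt²; chain segment to segment.
0–4 s: v starts -4 m/s; Δx = -4·4 + ½·8·4² = 48 m; v ends 28 m/s.
4–6 s: v starts 28 m/s; Δx = 28·2 + ½·9·2² = 74 m; v ends 46 m/s.
6–11 s: v starts 46 m/s; Δx = 46·5 + ½·10·5² = 355 m; v ends 96 m/s.
x(11) = 8 + Σ Δx = 485 m.

485 m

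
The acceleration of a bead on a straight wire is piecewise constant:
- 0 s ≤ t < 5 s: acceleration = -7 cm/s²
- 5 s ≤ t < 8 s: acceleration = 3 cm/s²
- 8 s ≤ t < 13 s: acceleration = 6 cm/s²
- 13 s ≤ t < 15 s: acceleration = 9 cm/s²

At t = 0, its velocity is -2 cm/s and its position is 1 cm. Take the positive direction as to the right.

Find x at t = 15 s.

-237 cm

On each constant-a segment, Δv = aΔt and Δx = v₀Δt + ½aΔt²; chain segment to segment.
0–5 s: v starts -2 cm/s; Δx = -2·5 + ½·-7·5² = -97.5 cm; v ends -37 cm/s.
5–8 s: v starts -37 cm/s; Δx = -37·3 + ½·3·3² = -97.5 cm; v ends -28 cm/s.
8–13 s: v starts -28 cm/s; Δx = -28·5 + ½·6·5² = -65 cm; v ends 2 cm/s.
13–15 s: v starts 2 cm/s; Δx = 2·2 + ½·9·2² = 22 cm; v ends 20 cm/s.
x(15) = 1 + Σ Δx = -237 cm.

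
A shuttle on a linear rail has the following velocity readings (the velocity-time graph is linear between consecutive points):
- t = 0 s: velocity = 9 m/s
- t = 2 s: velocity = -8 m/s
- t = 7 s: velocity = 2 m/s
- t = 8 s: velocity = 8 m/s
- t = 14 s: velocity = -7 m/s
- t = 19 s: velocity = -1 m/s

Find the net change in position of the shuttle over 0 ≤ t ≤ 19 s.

-26 m

Displacement is the signed area under the v-t curve.
0–2 s: ½(9 + -8)(2) = 1 m
2–7 s: ½(-8 + 2)(5) = -15 m
7–8 s: ½(2 + 8)(1) = 5 m
8–14 s: ½(8 + -7)(6) = 3 m
14–19 s: ½(-7 + -1)(5) = -20 m
Net displacement = -26 m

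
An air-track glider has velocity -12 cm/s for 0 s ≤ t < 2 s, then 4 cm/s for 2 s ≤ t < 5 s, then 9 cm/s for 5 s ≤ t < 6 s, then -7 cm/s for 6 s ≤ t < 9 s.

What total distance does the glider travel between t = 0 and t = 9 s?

Distance (not displacement) is the total path length: add the absolute areas under v-t.
0–2 s: |-12| × 2 = 24 cm
2–5 s: |4| × 3 = 12 cm
5–6 s: |9| × 1 = 9 cm
6–9 s: |-7| × 3 = 21 cm
Total distance = 66 cm

66 cm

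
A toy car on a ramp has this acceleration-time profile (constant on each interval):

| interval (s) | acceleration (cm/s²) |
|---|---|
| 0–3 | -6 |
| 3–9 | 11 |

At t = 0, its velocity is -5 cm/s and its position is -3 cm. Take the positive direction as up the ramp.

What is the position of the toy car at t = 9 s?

On each constant-a segment, Δv = aΔt and Δx = v₀Δt + ½aΔt²; chain segment to segment.
0–3 s: v starts -5 cm/s; Δx = -5·3 + ½·-6·3² = -42 cm; v ends -23 cm/s.
3–9 s: v starts -23 cm/s; Δx = -23·6 + ½·11·6² = 60 cm; v ends 43 cm/s.
x(9) = -3 + Σ Δx = 15 cm.

15 cm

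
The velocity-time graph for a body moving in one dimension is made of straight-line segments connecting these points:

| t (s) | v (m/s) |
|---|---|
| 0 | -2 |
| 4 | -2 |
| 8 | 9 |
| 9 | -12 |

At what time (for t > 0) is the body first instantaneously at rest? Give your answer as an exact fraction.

t = 52/11 s

v changes sign on 4–8 s (from -2 to 9); the graph is linear there, so v = 0 at t = 4 + (2)·(8 − 4)/(9 − -2) = 52/11 s.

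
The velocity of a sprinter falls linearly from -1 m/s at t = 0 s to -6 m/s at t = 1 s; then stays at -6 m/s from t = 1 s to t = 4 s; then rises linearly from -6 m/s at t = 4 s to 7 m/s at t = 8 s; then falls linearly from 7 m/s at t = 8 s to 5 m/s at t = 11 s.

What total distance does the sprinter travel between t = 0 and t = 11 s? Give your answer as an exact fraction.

1367/26 m

Total distance travelled is ∫|v| dt — sum the magnitudes of each area piece.
0–1 s: |½(-1 + -6)(1)| = 3.5 m
1–4 s: |-6| × 3 = 18 m
4–8 s: v = 0 at t = 76/13 s; triangle areas 72/13 + 98/13 = 170/13 m
8–11 s: |½(7 + 5)(3)| = 18 m
Total distance = 1367/26 m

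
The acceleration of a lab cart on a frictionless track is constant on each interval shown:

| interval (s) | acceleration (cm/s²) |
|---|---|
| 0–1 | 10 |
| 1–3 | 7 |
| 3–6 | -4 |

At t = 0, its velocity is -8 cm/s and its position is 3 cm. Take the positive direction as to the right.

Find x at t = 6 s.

48 cm

On each constant-a segment, Δv = aΔt and Δx = v₀Δt + ½aΔt²; chain segment to segment.
0–1 s: v starts -8 cm/s; Δx = -8·1 + ½·10·1² = -3 cm; v ends 2 cm/s.
1–3 s: v starts 2 cm/s; Δx = 2·2 + ½·7·2² = 18 cm; v ends 16 cm/s.
3–6 s: v starts 16 cm/s; Δx = 16·3 + ½·-4·3² = 30 cm; v ends 4 cm/s.
x(6) = 3 + Σ Δx = 48 cm.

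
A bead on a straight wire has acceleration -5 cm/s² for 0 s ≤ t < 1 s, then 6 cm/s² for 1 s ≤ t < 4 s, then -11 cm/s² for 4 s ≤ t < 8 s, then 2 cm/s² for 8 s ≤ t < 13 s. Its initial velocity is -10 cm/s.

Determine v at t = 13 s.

-31 cm/s

Δv equals the area under the a-t graph; then v = v₀ + Δv.
0–1 s: -5 × 1 = -5 cm/s
1–4 s: 6 × 3 = 18 cm/s
4–8 s: -11 × 4 = -44 cm/s
8–13 s: 2 × 5 = 10 cm/s
Δv = -21 cm/s, so v(13) = -10 + (-21) = -31 cm/s.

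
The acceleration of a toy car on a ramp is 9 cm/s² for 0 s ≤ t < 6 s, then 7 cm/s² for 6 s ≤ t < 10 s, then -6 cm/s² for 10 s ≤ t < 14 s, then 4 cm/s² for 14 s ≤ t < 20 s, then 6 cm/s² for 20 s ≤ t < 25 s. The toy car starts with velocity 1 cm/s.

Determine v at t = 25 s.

113 cm/s

Δv equals the area under the a-t graph; then v = v₀ + Δv.
0–6 s: 9 × 6 = 54 cm/s
6–10 s: 7 × 4 = 28 cm/s
10–14 s: -6 × 4 = -24 cm/s
14–20 s: 4 × 6 = 24 cm/s
20–25 s: 6 × 5 = 30 cm/s
Δv = 112 cm/s, so v(25) = 1 + (112) = 113 cm/s.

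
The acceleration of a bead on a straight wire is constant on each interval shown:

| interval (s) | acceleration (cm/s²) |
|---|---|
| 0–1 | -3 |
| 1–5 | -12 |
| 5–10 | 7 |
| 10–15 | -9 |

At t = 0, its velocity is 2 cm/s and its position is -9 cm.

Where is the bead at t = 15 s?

On each constant-a segment, Δv = aΔt and Δx = v₀Δt + ½aΔt²; chain segment to segment.
0–1 s: v starts 2 cm/s; Δx = 2·1 + ½·-3·1² = 0.5 cm; v ends -1 cm/s.
1–5 s: v starts -1 cm/s; Δx = -1·4 + ½·-12·4² = -100 cm; v ends -49 cm/s.
5–10 s: v starts -49 cm/s; Δx = -49·5 + ½·7·5² = -157.5 cm; v ends -14 cm/s.
10–15 s: v starts -14 cm/s; Δx = -14·5 + ½·-9·5² = -182.5 cm; v ends -59 cm/s.
x(15) = -9 + Σ Δx = -448.5 cm.

-448.5 cm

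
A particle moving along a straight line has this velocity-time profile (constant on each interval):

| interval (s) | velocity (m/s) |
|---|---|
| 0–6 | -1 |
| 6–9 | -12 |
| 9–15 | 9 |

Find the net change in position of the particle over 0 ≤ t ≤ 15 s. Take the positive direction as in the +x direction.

12 m

Displacement is the signed area under the v-t curve.
0–6 s: -1 × 6 = -6 m
6–9 s: -12 × 3 = -36 m
9–15 s: 9 × 6 = 54 m
Net displacement = 12 m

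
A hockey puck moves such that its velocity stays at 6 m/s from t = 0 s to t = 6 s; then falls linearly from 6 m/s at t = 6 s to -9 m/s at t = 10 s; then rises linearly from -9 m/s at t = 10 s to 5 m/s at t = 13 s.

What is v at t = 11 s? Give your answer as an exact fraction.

-13/3 m/s

On 10–13 s the graph is linear from -9 to 5 m/s: v(11) = -9 + (5 − -9)·(11 − 10)/(13 − 10) = -13/3 m/s.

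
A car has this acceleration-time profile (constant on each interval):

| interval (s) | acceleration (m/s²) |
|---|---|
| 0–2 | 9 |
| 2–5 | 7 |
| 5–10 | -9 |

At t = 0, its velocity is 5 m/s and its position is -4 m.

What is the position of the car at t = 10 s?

232 m

On each constant-a segment, Δv = aΔt and Δx = v₀Δt + ½aΔt²; chain segment to segment.
0–2 s: v starts 5 m/s; Δx = 5·2 + ½·9·2² = 28 m; v ends 23 m/s.
2–5 s: v starts 23 m/s; Δx = 23·3 + ½·7·3² = 100.5 m; v ends 44 m/s.
5–10 s: v starts 44 m/s; Δx = 44·5 + ½·-9·5² = 107.5 m; v ends -1 m/s.
x(10) = -4 + Σ Δx = 232 m.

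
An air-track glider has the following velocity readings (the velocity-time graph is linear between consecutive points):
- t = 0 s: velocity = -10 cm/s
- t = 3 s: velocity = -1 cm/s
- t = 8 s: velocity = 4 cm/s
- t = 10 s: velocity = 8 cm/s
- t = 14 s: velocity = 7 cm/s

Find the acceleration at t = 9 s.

2 cm/s²

Acceleration is the slope of the v-t graph on 8–10 s: (8 − 4)/(10 − 8) = 2 cm/s².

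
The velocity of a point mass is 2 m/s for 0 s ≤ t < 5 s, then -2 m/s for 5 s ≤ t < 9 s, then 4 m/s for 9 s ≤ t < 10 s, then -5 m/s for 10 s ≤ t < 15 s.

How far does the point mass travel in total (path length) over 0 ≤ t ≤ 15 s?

Distance (not displacement) is the total path length: add the absolute areas under v-t.
0–5 s: |2| × 5 = 10 m
5–9 s: |-2| × 4 = 8 m
9–10 s: |4| × 1 = 4 m
10–15 s: |-5| × 5 = 25 m
Total distance = 47 m

47 m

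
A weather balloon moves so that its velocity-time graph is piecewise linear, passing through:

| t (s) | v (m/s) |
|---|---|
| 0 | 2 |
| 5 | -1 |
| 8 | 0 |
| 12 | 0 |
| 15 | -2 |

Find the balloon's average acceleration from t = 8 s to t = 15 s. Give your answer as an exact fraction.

Average acceleration = Δv/Δt = (-2 − 0)/(15 − 8) = -2/7 m/s².

-2/7 m/s²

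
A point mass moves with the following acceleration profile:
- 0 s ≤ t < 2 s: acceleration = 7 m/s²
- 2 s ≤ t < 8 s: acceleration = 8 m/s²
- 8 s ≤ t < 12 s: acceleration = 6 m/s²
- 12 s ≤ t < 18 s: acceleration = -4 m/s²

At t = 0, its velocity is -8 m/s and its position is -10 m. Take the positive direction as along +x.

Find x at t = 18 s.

828 m

On each constant-a segment, Δv = aΔt and Δx = v₀Δt + ½aΔt²; chain segment to segment.
0–2 s: v starts -8 m/s; Δx = -8·2 + ½·7·2² = -2 m; v ends 6 m/s.
2–8 s: v starts 6 m/s; Δx = 6·6 + ½·8·6² = 180 m; v ends 54 m/s.
8–12 s: v starts 54 m/s; Δx = 54·4 + ½·6·4² = 264 m; v ends 78 m/s.
12–18 s: v starts 78 m/s; Δx = 78·6 + ½·-4·6² = 396 m; v ends 54 m/s.
x(18) = -10 + Σ Δx = 828 m.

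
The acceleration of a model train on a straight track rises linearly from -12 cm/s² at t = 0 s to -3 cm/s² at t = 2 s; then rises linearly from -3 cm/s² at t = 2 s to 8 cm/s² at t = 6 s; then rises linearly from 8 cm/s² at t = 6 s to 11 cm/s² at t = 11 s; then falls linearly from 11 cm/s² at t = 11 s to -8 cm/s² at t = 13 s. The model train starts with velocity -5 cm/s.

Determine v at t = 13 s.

Δv equals the area under the a-t graph; then v = v₀ + Δv.
0–2 s: ½(-12 + -3)(2) = -15 cm/s
2–6 s: ½(-3 + 8)(4) = 10 cm/s
6–11 s: ½(8 + 11)(5) = 47.5 cm/s
11–13 s: ½(11 + -8)(2) = 3 cm/s
Δv = 45.5 cm/s, so v(13) = -5 + (45.5) = 40.5 cm/s.

40.5 cm/s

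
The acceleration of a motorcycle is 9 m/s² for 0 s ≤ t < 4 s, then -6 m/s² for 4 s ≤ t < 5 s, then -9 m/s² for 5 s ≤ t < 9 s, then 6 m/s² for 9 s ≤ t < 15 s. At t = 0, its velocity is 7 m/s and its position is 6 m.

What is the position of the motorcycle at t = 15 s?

On each constant-a segment, Δv = aΔt and Δx = v₀Δt + ½aΔt²; chain segment to segment.
0–4 s: v starts 7 m/s; Δx = 7·4 + ½·9·4² = 100 m; v ends 43 m/s.
4–5 s: v starts 43 m/s; Δx = 43·1 + ½·-6·1² = 40 m; v ends 37 m/s.
5–9 s: v starts 37 m/s; Δx = 37·4 + ½·-9·4² = 76 m; v ends 1 m/s.
9–15 s: v starts 1 m/s; Δx = 1·6 + ½·6·6² = 114 m; v ends 37 m/s.
x(15) = 6 + Σ Δx = 336 m.

336 m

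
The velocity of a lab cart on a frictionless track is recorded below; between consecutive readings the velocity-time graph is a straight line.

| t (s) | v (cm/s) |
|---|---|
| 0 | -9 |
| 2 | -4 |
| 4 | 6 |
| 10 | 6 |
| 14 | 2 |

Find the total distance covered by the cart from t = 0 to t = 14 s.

70.2 cm

Distance (not displacement) is the total path length: add the absolute areas under v-t.
0–2 s: |½(-9 + -4)(2)| = 13 cm
2–4 s: v = 0 at t = 2.8 s; triangle areas 1.6 + 3.6 = 5.2 cm
4–10 s: |6| × 6 = 36 cm
10–14 s: |½(6 + 2)(4)| = 16 cm
Total distance = 70.2 cm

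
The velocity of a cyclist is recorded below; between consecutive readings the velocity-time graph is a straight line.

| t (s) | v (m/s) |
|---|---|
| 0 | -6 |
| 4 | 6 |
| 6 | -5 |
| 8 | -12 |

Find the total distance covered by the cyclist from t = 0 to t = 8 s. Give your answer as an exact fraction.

Distance (not displacement) is the total path length: add the absolute areas under v-t.
0–4 s: v = 0 at t = 2 s; triangle areas 6 + 6 = 12 m
4–6 s: v = 0 at t = 56/11 s; triangle areas 36/11 + 25/11 = 61/11 m
6–8 s: |½(-5 + -12)(2)| = 17 m
Total distance = 380/11 m

380/11 m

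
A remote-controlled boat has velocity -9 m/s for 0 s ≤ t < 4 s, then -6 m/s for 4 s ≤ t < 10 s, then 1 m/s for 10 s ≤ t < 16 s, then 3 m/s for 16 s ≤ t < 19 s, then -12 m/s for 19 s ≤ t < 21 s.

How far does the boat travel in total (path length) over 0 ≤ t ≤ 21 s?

111 m

Distance (not displacement) is the total path length: add the absolute areas under v-t.
0–4 s: |-9| × 4 = 36 m
4–10 s: |-6| × 6 = 36 m
10–16 s: |1| × 6 = 6 m
16–19 s: |3| × 3 = 9 m
19–21 s: |-12| × 2 = 24 m
Total distance = 111 m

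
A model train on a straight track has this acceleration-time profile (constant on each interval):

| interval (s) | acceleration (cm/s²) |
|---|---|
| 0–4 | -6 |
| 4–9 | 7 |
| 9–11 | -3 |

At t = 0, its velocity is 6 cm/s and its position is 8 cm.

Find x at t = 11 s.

9.5 cm

On each constant-a segment, Δv = aΔt and Δx = v₀Δt + ½aΔt²; chain segment to segment.
0–4 s: v starts 6 cm/s; Δx = 6·4 + ½·-6·4² = -24 cm; v ends -18 cm/s.
4–9 s: v starts -18 cm/s; Δx = -18·5 + ½·7·5² = -2.5 cm; v ends 17 cm/s.
9–11 s: v starts 17 cm/s; Δx = 17·2 + ½·-3·2² = 28 cm; v ends 11 cm/s.
x(11) = 8 + Σ Δx = 9.5 cm.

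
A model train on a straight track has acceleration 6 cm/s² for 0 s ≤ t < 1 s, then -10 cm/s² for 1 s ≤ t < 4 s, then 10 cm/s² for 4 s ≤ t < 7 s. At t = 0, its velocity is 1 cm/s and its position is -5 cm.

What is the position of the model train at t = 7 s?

On each constant-a segment, Δv = aΔt and Δx = v₀Δt + ½aΔt²; chain segment to segment.
0–1 s: v starts 1 cm/s; Δx = 1·1 + ½·6·1² = 4 cm; v ends 7 cm/s.
1–4 s: v starts 7 cm/s; Δx = 7·3 + ½·-10·3² = -24 cm; v ends -23 cm/s.
4–7 s: v starts -23 cm/s; Δx = -23·3 + ½·10·3² = -24 cm; v ends 7 cm/s.
x(7) = -5 + Σ Δx = -49 cm.

-49 cm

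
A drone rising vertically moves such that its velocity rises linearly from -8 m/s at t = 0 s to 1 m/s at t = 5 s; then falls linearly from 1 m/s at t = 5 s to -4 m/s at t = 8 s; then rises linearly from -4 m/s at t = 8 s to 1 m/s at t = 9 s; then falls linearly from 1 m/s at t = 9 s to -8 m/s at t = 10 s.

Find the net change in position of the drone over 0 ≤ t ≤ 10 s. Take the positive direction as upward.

-27 m

Displacement is the signed area under the v-t curve.
0–5 s: ½(-8 + 1)(5) = -17.5 m
5–8 s: ½(1 + -4)(3) = -4.5 m
8–9 s: ½(-4 + 1)(1) = -1.5 m
9–10 s: ½(1 + -8)(1) = -3.5 m
Net displacement = -27 m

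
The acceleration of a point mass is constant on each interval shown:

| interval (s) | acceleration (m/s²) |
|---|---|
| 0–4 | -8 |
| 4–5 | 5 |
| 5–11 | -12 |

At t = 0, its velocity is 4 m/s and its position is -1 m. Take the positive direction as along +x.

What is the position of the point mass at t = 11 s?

On each constant-a segment, Δv = aΔt and Δx = v₀Δt + ½aΔt²; chain segment to segment.
0–4 s: v starts 4 m/s; Δx = 4·4 + ½·-8·4² = -48 m; v ends -28 m/s.
4–5 s: v starts -28 m/s; Δx = -28·1 + ½·5·1² = -25.5 m; v ends -23 m/s.
5–11 s: v starts -23 m/s; Δx = -23·6 + ½·-12·6² = -354 m; v ends -95 m/s.
x(11) = -1 + Σ Δx = -428.5 m.

-428.5 m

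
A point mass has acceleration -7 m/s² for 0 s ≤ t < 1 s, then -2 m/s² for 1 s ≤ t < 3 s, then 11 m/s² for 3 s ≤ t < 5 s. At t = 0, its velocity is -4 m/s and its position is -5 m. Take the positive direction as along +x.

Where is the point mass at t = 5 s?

On each constant-a segment, Δv = aΔt and Δx = v₀Δt + ½aΔt²; chain segment to segment.
0–1 s: v starts -4 m/s; Δx = -4·1 + ½·-7·1² = -7.5 m; v ends -11 m/s.
1–3 s: v starts -11 m/s; Δx = -11·2 + ½·-2·2² = -26 m; v ends -15 m/s.
3–5 s: v starts -15 m/s; Δx = -15·2 + ½·11·2² = -8 m; v ends 7 m/s.
x(5) = -5 + Σ Δx = -46.5 m.

-46.5 m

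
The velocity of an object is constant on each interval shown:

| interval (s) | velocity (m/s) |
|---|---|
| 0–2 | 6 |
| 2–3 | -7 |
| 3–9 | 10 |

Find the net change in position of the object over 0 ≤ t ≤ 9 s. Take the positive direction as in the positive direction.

65 m

Net displacement equals the area under the velocity-time graph (areas below the axis count negative).
0–2 s: 6 × 2 = 12 m
2–3 s: -7 × 1 = -7 m
3–9 s: 10 × 6 = 60 m
Net displacement = 65 m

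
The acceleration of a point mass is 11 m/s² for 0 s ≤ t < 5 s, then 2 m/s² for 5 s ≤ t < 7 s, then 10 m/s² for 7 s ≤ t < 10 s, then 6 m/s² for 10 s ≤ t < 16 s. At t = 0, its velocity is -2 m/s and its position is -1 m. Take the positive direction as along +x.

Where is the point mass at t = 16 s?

1082.5 m

On each constant-a segment, Δv = aΔt and Δx = v₀Δt + ½aΔt²; chain segment to segment.
0–5 s: v starts -2 m/s; Δx = -2·5 + ½·11·5² = 127.5 m; v ends 53 m/s.
5–7 s: v starts 53 m/s; Δx = 53·2 + ½·2·2² = 110 m; v ends 57 m/s.
7–10 s: v starts 57 m/s; Δx = 57·3 + ½·10·3² = 216 m; v ends 87 m/s.
10–16 s: v starts 87 m/s; Δx = 87·6 + ½·6·6² = 630 m; v ends 123 m/s.
x(16) = -1 + Σ Δx = 1082.5 m.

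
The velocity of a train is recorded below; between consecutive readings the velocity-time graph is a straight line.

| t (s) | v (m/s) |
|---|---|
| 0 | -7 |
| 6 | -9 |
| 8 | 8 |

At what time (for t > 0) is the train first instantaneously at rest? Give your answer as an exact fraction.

t = 120/17 s

v changes sign on 6–8 s (from -9 to 8); the graph is linear there, so v = 0 at t = 6 + (9)·(8 − 6)/(8 − -9) = 120/17 s.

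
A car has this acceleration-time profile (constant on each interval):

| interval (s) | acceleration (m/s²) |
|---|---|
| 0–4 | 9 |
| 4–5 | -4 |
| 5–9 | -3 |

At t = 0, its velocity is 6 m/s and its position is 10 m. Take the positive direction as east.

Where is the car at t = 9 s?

274 m

On each constant-a segment, Δv = aΔt and Δx = v₀Δt + ½aΔt²; chain segment to segment.
0–4 s: v starts 6 m/s; Δx = 6·4 + ½·9·4² = 96 m; v ends 42 m/s.
4–5 s: v starts 42 m/s; Δx = 42·1 + ½·-4·1² = 40 m; v ends 38 m/s.
5–9 s: v starts 38 m/s; Δx = 38·4 + ½·-3·4² = 128 m; v ends 26 m/s.
x(9) = 10 + Σ Δx = 274 m.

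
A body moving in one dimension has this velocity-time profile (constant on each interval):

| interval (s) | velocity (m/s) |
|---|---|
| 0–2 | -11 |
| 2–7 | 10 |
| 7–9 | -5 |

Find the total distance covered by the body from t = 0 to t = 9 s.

Distance (not displacement) is the total path length: add the absolute areas under v-t.
0–2 s: |-11| × 2 = 22 m
2–7 s: |10| × 5 = 50 m
7–9 s: |-5| × 2 = 10 m
Total distance = 82 m

82 m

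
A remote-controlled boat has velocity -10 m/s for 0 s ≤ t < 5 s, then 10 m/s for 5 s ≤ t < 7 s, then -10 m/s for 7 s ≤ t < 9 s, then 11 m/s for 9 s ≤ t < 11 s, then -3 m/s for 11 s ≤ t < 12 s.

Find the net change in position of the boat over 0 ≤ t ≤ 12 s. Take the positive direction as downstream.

-31 m

Displacement is the signed area under the v-t curve.
0–5 s: -10 × 5 = -50 m
5–7 s: 10 × 2 = 20 m
7–9 s: -10 × 2 = -20 m
9–11 s: 11 × 2 = 22 m
11–12 s: -3 × 1 = -3 m
Net displacement = -31 m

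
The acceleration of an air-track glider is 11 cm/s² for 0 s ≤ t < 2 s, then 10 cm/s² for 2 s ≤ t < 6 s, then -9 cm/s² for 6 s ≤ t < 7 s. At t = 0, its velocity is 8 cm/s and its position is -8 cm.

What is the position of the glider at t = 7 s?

On each constant-a segment, Δv = aΔt and Δx = v₀Δt + ½aΔt²; chain segment to segment.
0–2 s: v starts 8 cm/s; Δx = 8·2 + ½·11·2² = 38 cm; v ends 30 cm/s.
2–6 s: v starts 30 cm/s; Δx = 30·4 + ½·10·4² = 200 cm; v ends 70 cm/s.
6–7 s: v starts 70 cm/s; Δx = 70·1 + ½·-9·1² = 65.5 cm; v ends 61 cm/s.
x(7) = -8 + Σ Δx = 295.5 cm.

295.5 cm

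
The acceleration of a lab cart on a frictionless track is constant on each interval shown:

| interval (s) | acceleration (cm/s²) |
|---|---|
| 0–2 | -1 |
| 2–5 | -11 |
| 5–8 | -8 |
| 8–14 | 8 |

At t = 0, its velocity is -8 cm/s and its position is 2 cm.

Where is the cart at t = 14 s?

-518.5 cm

On each constant-a segment, Δv = aΔt and Δx = v₀Δt + ½aΔt²; chain segment to segment.
0–2 s: v starts -8 cm/s; Δx = -8·2 + ½·-1·2² = -18 cm; v ends -10 cm/s.
2–5 s: v starts -10 cm/s; Δx = -10·3 + ½·-11·3² = -79.5 cm; v ends -43 cm/s.
5–8 s: v starts -43 cm/s; Δx = -43·3 + ½·-8·3² = -165 cm; v ends -67 cm/s.
8–14 s: v starts -67 cm/s; Δx = -67·6 + ½·8·6² = -258 cm; v ends -19 cm/s.
x(14) = 2 + Σ Δx = -518.5 cm.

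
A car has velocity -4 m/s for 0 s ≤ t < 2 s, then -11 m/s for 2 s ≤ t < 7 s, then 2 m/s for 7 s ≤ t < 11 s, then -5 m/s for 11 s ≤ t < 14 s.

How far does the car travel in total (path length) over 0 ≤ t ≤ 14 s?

Distance (not displacement) is the total path length: add the absolute areas under v-t.
0–2 s: |-4| × 2 = 8 m
2–7 s: |-11| × 5 = 55 m
7–11 s: |2| × 4 = 8 m
11–14 s: |-5| × 3 = 15 m
Total distance = 86 m

86 m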